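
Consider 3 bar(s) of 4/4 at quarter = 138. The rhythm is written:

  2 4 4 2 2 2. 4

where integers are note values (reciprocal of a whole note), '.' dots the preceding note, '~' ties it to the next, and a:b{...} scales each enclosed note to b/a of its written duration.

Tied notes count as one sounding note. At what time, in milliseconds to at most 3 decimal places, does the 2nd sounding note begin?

1. 0.0ms @ 0 + 869.565ms (2)
2. 869.565ms @ 2 + 434.783ms (1)
3. 1304.348ms @ 3 + 434.783ms (1)
4. 1739.13ms @ 4 + 869.565ms (2)
5. 2608.696ms @ 6 + 869.565ms (2)
6. 3478.261ms @ 8 + 1304.348ms (3)
7. 4782.609ms @ 11 + 434.783ms (1)

note 2 onset = 2b = 869.565ms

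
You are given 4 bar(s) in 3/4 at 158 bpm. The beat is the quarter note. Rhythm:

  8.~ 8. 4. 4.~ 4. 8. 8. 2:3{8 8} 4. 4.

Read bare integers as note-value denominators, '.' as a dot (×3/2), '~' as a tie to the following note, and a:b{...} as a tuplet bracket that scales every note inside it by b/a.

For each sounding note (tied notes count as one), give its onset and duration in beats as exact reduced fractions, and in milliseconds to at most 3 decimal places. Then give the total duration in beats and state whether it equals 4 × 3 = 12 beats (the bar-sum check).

1) 0.0ms=0b +569.62ms=3/2b
2) 569.62ms=3/2b +569.62ms=3/2b
3) 1139.241ms=3b +1139.241ms=3b
4) 2278.481ms=6b +284.81ms=3/4b
5) 2563.291ms=27/4b +284.81ms=3/4b
6) 2848.101ms=15/2b +284.81ms=3/4b
7) 3132.911ms=33/4b +284.81ms=3/4b
8) 3417.722ms=9b +569.62ms=3/2b
9) 3987.342ms=21/2b +569.62ms=3/2b
Σ=12b of 12 (158bpm 3/4) — PASS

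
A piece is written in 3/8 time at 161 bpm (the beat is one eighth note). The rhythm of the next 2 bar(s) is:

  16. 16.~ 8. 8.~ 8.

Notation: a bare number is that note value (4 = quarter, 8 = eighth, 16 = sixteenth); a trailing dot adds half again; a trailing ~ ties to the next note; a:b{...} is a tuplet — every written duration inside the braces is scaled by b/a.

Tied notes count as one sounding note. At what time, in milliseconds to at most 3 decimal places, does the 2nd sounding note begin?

1. 0.0ms @ 0 + 279.503ms (3/4)
2. 279.503ms @ 3/4 + 838.509ms (9/4)
3. 1118.012ms @ 3 + 1118.012ms (3)

note 2 onset = 3/4b = 279.503ms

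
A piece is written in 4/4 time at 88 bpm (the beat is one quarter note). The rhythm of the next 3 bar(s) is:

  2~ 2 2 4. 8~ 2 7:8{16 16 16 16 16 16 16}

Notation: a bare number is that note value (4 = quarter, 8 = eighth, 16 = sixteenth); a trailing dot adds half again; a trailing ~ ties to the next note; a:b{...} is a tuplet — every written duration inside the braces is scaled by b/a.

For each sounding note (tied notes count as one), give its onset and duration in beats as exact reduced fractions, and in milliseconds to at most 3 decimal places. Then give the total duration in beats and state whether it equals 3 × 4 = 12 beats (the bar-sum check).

1) 0.0ms=0b +2727.273ms=4b
2) 2727.273ms=4b +1363.636ms=2b
3) 4090.909ms=6b +1022.727ms=3/2b
4) 5113.636ms=15/2b +1704.545ms=5/2b
5) 6818.182ms=10b +194.805ms=2/7b
6) 7012.987ms=72/7b +194.805ms=2/7b
7) 7207.792ms=74/7b +194.805ms=2/7b
8) 7402.597ms=76/7b +194.805ms=2/7b
9) 7597.403ms=78/7b +194.805ms=2/7b
10) 7792.208ms=80/7b +194.805ms=2/7b
11) 7987.013ms=82/7b +194.805ms=2/7b
Σ=12b of 12 (88bpm 4/4) — PASS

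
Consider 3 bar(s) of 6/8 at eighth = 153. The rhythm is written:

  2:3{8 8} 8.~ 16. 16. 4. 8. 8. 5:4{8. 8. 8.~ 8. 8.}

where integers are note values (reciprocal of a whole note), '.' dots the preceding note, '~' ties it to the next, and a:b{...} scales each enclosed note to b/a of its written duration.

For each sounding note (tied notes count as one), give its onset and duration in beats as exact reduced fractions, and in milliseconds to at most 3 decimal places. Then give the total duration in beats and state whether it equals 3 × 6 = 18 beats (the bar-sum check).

1) 0.0ms=0b +588.235ms=3/2b
2) 588.235ms=3/2b +588.235ms=3/2b
3) 1176.471ms=3b +882.353ms=9/4b
4) 2058.824ms=21/4b +294.118ms=3/4b
5) 2352.941ms=6b +1176.471ms=3b
6) 3529.412ms=9b +588.235ms=3/2b
7) 4117.647ms=21/2b +588.235ms=3/2b
8) 4705.882ms=12b +470.588ms=6/5b
9) 5176.471ms=66/5b +470.588ms=6/5b
10) 5647.059ms=72/5b +941.176ms=12/5b
11) 6588.235ms=84/5b +470.588ms=6/5b
Σ=18b of 18 (153bpm 6/8) — PASS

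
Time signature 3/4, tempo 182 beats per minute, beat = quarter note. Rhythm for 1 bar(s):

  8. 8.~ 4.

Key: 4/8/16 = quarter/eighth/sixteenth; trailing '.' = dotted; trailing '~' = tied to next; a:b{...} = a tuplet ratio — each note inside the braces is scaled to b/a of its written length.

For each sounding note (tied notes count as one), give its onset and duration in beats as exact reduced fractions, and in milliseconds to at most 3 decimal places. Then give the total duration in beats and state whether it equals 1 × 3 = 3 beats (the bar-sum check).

1) 0.0ms=0b +247.253ms=3/4b
2) 247.253ms=3/4b +741.758ms=9/4b
Σ=3b of 3 (182bpm 3/4) — PASS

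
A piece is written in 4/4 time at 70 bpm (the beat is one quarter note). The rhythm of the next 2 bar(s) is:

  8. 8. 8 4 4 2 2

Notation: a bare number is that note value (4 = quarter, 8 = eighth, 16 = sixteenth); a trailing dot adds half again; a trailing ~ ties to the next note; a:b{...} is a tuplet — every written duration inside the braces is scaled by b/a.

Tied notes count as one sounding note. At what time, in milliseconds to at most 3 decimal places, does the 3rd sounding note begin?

1. 0.0ms @ 0 + 642.857ms (3/4)
2. 642.857ms @ 3/4 + 642.857ms (3/4)
3. 1285.714ms @ 3/2 + 428.571ms (1/2)
4. 1714.286ms @ 2 + 857.143ms (1)
5. 2571.429ms @ 3 + 857.143ms (1)
6. 3428.571ms @ 4 + 1714.286ms (2)
7. 5142.857ms @ 6 + 1714.286ms (2)

note 3 onset = 3/2b = 1285.714ms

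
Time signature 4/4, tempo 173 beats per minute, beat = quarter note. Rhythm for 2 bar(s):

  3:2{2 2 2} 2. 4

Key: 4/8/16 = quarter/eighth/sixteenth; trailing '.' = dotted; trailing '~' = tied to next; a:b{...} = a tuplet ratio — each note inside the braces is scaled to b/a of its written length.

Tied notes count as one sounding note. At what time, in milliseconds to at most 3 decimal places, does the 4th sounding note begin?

1. 0.0ms @ 0 + 462.428ms (4/3)
2. 462.428ms @ 4/3 + 462.428ms (4/3)
3. 924.855ms @ 8/3 + 462.428ms (4/3)
4. 1387.283ms @ 4 + 1040.462ms (3)
5. 2427.746ms @ 7 + 346.821ms (1)

note 4 onset = 4b = 1387.283ms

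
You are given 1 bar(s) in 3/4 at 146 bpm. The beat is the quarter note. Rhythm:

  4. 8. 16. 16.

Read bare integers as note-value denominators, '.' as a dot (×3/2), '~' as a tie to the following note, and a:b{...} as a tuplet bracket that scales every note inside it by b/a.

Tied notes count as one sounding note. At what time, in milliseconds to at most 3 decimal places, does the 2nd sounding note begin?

note 2 onset = 3/2b = 616.438ms

1. 0.0ms @ 0 + 616.438ms (3/2)
2. 616.438ms @ 3/2 + 308.219ms (3/4)
3. 924.658ms @ 9/4 + 154.11ms (3/8)
4. 1078.767ms @ 21/8 + 154.11ms (3/8)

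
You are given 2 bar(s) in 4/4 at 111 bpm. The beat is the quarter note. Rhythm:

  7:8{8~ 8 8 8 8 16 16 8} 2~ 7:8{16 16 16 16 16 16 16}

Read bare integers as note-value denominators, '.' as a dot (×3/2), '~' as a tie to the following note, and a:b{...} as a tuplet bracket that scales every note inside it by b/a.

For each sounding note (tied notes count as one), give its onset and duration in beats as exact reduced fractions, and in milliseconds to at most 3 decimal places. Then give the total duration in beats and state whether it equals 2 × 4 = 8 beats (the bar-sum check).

1) 0.0ms=0b +617.761ms=8/7b
2) 617.761ms=8/7b +308.88ms=4/7b
3) 926.641ms=12/7b +308.88ms=4/7b
4) 1235.521ms=16/7b +308.88ms=4/7b
5) 1544.402ms=20/7b +154.44ms=2/7b
6) 1698.842ms=22/7b +154.44ms=2/7b
7) 1853.282ms=24/7b +308.88ms=4/7b
8) 2162.162ms=4b +1235.521ms=16/7b
9) 3397.683ms=44/7b +154.44ms=2/7b
10) 3552.124ms=46/7b +154.44ms=2/7b
11) 3706.564ms=48/7b +154.44ms=2/7b
12) 3861.004ms=50/7b +154.44ms=2/7b
13) 4015.444ms=52/7b +154.44ms=2/7b
14) 4169.884ms=54/7b +154.44ms=2/7b
Σ=8b of 8 (111bpm 4/4) — PASS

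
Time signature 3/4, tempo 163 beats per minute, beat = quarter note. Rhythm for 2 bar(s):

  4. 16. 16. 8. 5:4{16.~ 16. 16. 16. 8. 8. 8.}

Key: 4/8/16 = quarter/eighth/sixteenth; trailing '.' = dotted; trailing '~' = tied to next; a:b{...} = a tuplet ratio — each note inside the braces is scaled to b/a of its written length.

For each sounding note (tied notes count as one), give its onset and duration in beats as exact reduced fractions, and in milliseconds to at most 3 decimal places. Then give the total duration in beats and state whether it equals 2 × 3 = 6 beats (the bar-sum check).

1) 0.0ms=0b +552.147ms=3/2b
2) 552.147ms=3/2b +138.037ms=3/8b
3) 690.184ms=15/8b +138.037ms=3/8b
4) 828.221ms=9/4b +276.074ms=3/4b
5) 1104.294ms=3b +220.859ms=3/5b
6) 1325.153ms=18/5b +110.429ms=3/10b
7) 1435.583ms=39/10b +110.429ms=3/10b
8) 1546.012ms=21/5b +220.859ms=3/5b
9) 1766.871ms=24/5b +220.859ms=3/5b
10) 1987.73ms=27/5b +220.859ms=3/5b
Σ=6b of 6 (163bpm 3/4) — PASS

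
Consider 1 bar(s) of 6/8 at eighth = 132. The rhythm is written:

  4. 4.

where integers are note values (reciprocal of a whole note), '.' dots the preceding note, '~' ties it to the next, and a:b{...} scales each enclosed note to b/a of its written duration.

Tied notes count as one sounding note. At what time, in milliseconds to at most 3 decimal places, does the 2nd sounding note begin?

note 2 onset = 3b = 1363.636ms

1. 0.0ms @ 0 + 1363.636ms (3)
2. 1363.636ms @ 3 + 1363.636ms (3)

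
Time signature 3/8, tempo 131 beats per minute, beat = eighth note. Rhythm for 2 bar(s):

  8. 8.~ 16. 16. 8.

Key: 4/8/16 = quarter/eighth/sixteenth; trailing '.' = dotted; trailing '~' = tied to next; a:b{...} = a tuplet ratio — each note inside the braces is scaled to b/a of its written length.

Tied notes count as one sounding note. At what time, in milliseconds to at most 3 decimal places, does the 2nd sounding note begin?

note 2 onset = 3/2b = 687.023ms

1. 0.0ms @ 0 + 687.023ms (3/2)
2. 687.023ms @ 3/2 + 1030.534ms (9/4)
3. 1717.557ms @ 15/4 + 343.511ms (3/4)
4. 2061.069ms @ 9/2 + 687.023ms (3/2)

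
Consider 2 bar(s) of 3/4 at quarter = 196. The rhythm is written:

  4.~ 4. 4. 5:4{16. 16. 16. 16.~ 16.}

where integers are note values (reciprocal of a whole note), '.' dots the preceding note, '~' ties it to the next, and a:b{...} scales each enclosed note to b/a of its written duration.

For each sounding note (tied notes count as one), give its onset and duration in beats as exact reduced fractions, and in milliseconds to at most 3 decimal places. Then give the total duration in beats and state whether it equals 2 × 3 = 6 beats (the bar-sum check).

1) 0.0ms=0b +918.367ms=3b
2) 918.367ms=3b +459.184ms=3/2b
3) 1377.551ms=9/2b +91.837ms=3/10b
4) 1469.388ms=24/5b +91.837ms=3/10b
5) 1561.224ms=51/10b +91.837ms=3/10b
6) 1653.061ms=27/5b +183.673ms=3/5b
Σ=6b of 6 (196bpm 3/4) — PASS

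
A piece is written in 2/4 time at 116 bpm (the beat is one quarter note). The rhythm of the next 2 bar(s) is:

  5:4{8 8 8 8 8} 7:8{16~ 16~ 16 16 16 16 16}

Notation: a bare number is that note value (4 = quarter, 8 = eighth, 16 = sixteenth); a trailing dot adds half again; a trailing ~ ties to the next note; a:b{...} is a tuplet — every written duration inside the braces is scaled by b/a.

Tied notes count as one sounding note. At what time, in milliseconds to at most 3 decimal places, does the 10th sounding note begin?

note 10 onset = 26/7b = 1921.182ms

1. 0.0ms @ 0 + 206.897ms (2/5)
2. 206.897ms @ 2/5 + 206.897ms (2/5)
3. 413.793ms @ 4/5 + 206.897ms (2/5)
4. 620.69ms @ 6/5 + 206.897ms (2/5)
5. 827.586ms @ 8/5 + 206.897ms (2/5)
6. 1034.483ms @ 2 + 443.35ms (6/7)
7. 1477.833ms @ 20/7 + 147.783ms (2/7)
8. 1625.616ms @ 22/7 + 147.783ms (2/7)
9. 1773.399ms @ 24/7 + 147.783ms (2/7)
10. 1921.182ms @ 26/7 + 147.783ms (2/7)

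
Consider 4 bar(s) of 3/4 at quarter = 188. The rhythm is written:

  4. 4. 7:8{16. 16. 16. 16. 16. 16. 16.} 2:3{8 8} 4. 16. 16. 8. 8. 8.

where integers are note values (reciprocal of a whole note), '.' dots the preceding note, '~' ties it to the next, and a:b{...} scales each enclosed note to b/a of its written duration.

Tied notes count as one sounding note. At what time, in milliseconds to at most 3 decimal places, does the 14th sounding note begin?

1. 0.0ms @ 0 + 478.723ms (3/2)
2. 478.723ms @ 3/2 + 478.723ms (3/2)
3. 957.447ms @ 3 + 136.778ms (3/7)
4. 1094.225ms @ 24/7 + 136.778ms (3/7)
5. 1231.003ms @ 27/7 + 136.778ms (3/7)
6. 1367.781ms @ 30/7 + 136.778ms (3/7)
7. 1504.559ms @ 33/7 + 136.778ms (3/7)
8. 1641.337ms @ 36/7 + 136.778ms (3/7)
9. 1778.116ms @ 39/7 + 136.778ms (3/7)
10. 1914.894ms @ 6 + 239.362ms (3/4)
11. 2154.255ms @ 27/4 + 239.362ms (3/4)
12. 2393.617ms @ 15/2 + 478.723ms (3/2)
13. 2872.34ms @ 9 + 119.681ms (3/8)
14. 2992.021ms @ 75/8 + 119.681ms (3/8)
15. 3111.702ms @ 39/4 + 239.362ms (3/4)
16. 3351.064ms @ 21/2 + 239.362ms (3/4)
17. 3590.426ms @ 45/4 + 239.362ms (3/4)

note 14 onset = 75/8b = 2992.021ms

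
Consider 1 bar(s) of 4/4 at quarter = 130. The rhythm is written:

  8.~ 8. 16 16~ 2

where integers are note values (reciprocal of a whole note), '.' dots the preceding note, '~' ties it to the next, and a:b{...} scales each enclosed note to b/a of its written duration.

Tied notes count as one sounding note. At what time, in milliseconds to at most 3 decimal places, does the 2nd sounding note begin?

1. 0.0ms @ 0 + 692.308ms (3/2)
2. 692.308ms @ 3/2 + 115.385ms (1/4)
3. 807.692ms @ 7/4 + 1038.462ms (9/4)

note 2 onset = 3/2b = 692.308ms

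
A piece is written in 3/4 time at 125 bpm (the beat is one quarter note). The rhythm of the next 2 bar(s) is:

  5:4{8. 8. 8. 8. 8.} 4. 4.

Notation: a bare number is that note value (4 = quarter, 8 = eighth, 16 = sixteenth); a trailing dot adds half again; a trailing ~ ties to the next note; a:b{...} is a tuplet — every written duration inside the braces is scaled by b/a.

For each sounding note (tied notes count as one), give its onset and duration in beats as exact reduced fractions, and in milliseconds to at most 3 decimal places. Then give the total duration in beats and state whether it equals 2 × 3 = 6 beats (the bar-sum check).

1) 0.0ms=0b +288.0ms=3/5b
2) 288.0ms=3/5b +288.0ms=3/5b
3) 576.0ms=6/5b +288.0ms=3/5b
4) 864.0ms=9/5b +288.0ms=3/5b
5) 1152.0ms=12/5b +288.0ms=3/5b
6) 1440.0ms=3b +720.0ms=3/2b
7) 2160.0ms=9/2b +720.0ms=3/2b
Σ=6b of 6 (125bpm 3/4) — PASS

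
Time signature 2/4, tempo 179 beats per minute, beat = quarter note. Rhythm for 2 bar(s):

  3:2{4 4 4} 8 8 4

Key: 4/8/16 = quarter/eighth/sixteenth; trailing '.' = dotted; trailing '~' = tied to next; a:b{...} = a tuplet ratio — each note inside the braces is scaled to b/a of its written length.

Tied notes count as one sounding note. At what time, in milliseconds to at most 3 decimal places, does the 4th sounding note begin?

1. 0.0ms @ 0 + 223.464ms (2/3)
2. 223.464ms @ 2/3 + 223.464ms (2/3)
3. 446.927ms @ 4/3 + 223.464ms (2/3)
4. 670.391ms @ 2 + 167.598ms (1/2)
5. 837.989ms @ 5/2 + 167.598ms (1/2)
6. 1005.587ms @ 3 + 335.196ms (1)

note 4 onset = 2b = 670.391ms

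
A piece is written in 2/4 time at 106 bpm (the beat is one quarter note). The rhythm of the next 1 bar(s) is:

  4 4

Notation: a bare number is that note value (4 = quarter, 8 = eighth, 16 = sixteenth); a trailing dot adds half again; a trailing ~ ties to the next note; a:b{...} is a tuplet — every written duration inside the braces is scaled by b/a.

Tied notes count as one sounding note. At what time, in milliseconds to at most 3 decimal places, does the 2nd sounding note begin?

note 2 onset = 1b = 566.038ms

1. 0.0ms @ 0 + 566.038ms (1)
2. 566.038ms @ 1 + 566.038ms (1)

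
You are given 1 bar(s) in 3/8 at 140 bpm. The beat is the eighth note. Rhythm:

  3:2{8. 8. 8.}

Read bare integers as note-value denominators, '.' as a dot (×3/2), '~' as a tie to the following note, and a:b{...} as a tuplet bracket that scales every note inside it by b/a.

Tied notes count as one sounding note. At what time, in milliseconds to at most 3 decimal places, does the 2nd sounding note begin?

1. 0.0ms @ 0 + 428.571ms (1)
2. 428.571ms @ 1 + 428.571ms (1)
3. 857.143ms @ 2 + 428.571ms (1)

note 2 onset = 1b = 428.571ms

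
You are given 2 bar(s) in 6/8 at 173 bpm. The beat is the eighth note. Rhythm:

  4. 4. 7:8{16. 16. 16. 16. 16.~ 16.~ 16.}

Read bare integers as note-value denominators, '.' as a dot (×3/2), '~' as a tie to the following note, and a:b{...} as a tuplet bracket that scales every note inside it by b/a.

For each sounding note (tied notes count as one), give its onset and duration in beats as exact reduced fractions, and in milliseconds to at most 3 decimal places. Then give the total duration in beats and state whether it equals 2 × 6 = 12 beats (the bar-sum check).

1) 0.0ms=0b +1040.462ms=3b
2) 1040.462ms=3b +1040.462ms=3b
3) 2080.925ms=6b +297.275ms=6/7b
4) 2378.2ms=48/7b +297.275ms=6/7b
5) 2675.475ms=54/7b +297.275ms=6/7b
6) 2972.75ms=60/7b +297.275ms=6/7b
7) 3270.025ms=66/7b +891.825ms=18/7b
Σ=12b of 12 (173bpm 6/8) — PASS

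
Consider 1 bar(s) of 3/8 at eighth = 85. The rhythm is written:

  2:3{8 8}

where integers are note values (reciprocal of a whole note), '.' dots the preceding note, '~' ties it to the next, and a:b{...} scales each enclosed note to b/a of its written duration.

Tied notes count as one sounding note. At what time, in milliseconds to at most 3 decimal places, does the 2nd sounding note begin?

note 2 onset = 3/2b = 1058.824ms

1. 0.0ms @ 0 + 1058.824ms (3/2)
2. 1058.824ms @ 3/2 + 1058.824ms (3/2)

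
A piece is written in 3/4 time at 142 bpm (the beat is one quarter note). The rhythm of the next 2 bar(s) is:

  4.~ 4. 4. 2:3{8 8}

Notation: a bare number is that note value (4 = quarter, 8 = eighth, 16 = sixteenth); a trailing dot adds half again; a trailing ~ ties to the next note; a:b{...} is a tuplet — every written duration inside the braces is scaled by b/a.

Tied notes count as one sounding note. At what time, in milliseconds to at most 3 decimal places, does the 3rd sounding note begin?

note 3 onset = 9/2b = 1901.408ms

1. 0.0ms @ 0 + 1267.606ms (3)
2. 1267.606ms @ 3 + 633.803ms (3/2)
3. 1901.408ms @ 9/2 + 316.901ms (3/4)
4. 2218.31ms @ 21/4 + 316.901ms (3/4)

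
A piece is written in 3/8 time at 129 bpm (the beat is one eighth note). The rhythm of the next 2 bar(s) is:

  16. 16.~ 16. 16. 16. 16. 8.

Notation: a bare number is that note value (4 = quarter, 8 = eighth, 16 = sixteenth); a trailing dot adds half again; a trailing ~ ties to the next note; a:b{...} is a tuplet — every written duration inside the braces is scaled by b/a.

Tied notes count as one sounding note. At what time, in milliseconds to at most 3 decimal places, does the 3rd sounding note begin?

note 3 onset = 9/4b = 1046.512ms

1. 0.0ms @ 0 + 348.837ms (3/4)
2. 348.837ms @ 3/4 + 697.674ms (3/2)
3. 1046.512ms @ 9/4 + 348.837ms (3/4)
4. 1395.349ms @ 3 + 348.837ms (3/4)
5. 1744.186ms @ 15/4 + 348.837ms (3/4)
6. 2093.023ms @ 9/2 + 697.674ms (3/2)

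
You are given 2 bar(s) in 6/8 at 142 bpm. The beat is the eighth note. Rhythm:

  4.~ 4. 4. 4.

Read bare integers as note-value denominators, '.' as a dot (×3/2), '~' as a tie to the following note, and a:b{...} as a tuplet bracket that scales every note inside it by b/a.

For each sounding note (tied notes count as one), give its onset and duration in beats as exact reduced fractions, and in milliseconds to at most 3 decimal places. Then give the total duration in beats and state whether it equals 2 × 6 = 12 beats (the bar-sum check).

1) 0.0ms=0b +2535.211ms=6b
2) 2535.211ms=6b +1267.606ms=3b
3) 3802.817ms=9b +1267.606ms=3b
Σ=12b of 12 (142bpm 6/8) — PASS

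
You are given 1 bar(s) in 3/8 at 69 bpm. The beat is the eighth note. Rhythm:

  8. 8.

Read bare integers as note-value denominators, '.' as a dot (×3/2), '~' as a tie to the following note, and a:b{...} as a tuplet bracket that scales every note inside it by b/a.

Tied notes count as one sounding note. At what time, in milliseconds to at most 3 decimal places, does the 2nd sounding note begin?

note 2 onset = 3/2b = 1304.348ms

1. 0.0ms @ 0 + 1304.348ms (3/2)
2. 1304.348ms @ 3/2 + 1304.348ms (3/2)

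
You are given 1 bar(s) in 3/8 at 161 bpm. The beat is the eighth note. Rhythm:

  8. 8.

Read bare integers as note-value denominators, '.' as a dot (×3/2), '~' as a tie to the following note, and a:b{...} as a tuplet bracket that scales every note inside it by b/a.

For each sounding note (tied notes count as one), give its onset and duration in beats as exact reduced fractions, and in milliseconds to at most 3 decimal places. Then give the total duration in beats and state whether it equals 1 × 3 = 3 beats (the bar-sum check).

1) 0.0ms=0b +559.006ms=3/2b
2) 559.006ms=3/2b +559.006ms=3/2b
Σ=3b of 3 (161bpm 3/8) — PASS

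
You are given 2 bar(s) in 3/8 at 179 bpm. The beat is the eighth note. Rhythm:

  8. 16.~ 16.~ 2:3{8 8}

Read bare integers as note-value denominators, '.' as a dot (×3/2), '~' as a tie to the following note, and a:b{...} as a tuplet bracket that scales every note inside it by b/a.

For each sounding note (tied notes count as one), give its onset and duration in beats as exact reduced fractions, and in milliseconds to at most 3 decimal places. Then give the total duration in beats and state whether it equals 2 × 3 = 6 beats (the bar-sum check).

1) 0.0ms=0b +502.793ms=3/2b
2) 502.793ms=3/2b +1005.587ms=3b
3) 1508.38ms=9/2b +502.793ms=3/2b
Σ=6b of 6 (179bpm 3/8) — PASS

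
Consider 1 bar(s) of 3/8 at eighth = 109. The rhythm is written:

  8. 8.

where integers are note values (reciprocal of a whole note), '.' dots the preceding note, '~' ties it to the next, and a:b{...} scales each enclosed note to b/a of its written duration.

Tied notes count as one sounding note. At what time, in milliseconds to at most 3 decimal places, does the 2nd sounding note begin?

1. 0.0ms @ 0 + 825.688ms (3/2)
2. 825.688ms @ 3/2 + 825.688ms (3/2)

note 2 onset = 3/2b = 825.688ms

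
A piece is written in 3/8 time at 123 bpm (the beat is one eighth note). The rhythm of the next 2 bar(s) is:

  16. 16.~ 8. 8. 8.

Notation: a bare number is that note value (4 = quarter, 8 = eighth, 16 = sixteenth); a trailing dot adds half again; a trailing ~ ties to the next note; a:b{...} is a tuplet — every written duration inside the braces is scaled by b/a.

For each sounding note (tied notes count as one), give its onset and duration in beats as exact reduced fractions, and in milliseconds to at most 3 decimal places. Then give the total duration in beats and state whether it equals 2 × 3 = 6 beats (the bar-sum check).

1) 0.0ms=0b +365.854ms=3/4b
2) 365.854ms=3/4b +1097.561ms=9/4b
3) 1463.415ms=3b +731.707ms=3/2b
4) 2195.122ms=9/2b +731.707ms=3/2b
Σ=6b of 6 (123bpm 3/8) — PASS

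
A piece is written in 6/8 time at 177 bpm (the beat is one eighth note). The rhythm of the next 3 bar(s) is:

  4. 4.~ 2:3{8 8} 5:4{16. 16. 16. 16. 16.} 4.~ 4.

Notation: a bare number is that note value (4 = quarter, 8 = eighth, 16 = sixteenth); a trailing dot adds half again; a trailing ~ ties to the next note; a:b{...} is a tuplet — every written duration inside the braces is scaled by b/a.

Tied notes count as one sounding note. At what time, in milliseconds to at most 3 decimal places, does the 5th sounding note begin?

1. 0.0ms @ 0 + 1016.949ms (3)
2. 1016.949ms @ 3 + 1525.424ms (9/2)
3. 2542.373ms @ 15/2 + 508.475ms (3/2)
4. 3050.847ms @ 9 + 203.39ms (3/5)
5. 3254.237ms @ 48/5 + 203.39ms (3/5)
6. 3457.627ms @ 51/5 + 203.39ms (3/5)
7. 3661.017ms @ 54/5 + 203.39ms (3/5)
8. 3864.407ms @ 57/5 + 203.39ms (3/5)
9. 4067.797ms @ 12 + 2033.898ms (6)

note 5 onset = 48/5b = 3254.237ms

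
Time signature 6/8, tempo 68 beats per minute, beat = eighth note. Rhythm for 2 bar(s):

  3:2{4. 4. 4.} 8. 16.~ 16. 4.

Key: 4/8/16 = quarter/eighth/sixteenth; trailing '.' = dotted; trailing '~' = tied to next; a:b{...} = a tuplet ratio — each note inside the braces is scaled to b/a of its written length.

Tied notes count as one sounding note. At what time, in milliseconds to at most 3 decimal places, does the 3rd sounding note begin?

1. 0.0ms @ 0 + 1764.706ms (2)
2. 1764.706ms @ 2 + 1764.706ms (2)
3. 3529.412ms @ 4 + 1764.706ms (2)
4. 5294.118ms @ 6 + 1323.529ms (3/2)
5. 6617.647ms @ 15/2 + 1323.529ms (3/2)
6. 7941.176ms @ 9 + 2647.059ms (3)

note 3 onset = 4b = 3529.412ms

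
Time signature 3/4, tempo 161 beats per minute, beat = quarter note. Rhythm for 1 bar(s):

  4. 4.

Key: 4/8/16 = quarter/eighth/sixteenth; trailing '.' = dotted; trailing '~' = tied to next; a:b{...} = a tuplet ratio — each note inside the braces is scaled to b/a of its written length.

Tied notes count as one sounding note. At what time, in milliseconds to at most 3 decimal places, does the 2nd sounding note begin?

1. 0.0ms @ 0 + 559.006ms (3/2)
2. 559.006ms @ 3/2 + 559.006ms (3/2)

note 2 onset = 3/2b = 559.006ms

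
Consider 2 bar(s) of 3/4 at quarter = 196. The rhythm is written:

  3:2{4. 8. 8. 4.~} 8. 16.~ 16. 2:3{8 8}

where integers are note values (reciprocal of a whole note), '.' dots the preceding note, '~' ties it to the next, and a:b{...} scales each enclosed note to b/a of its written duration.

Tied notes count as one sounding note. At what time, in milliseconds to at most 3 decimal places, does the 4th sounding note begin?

note 4 onset = 2b = 612.245ms

1. 0.0ms @ 0 + 306.122ms (1)
2. 306.122ms @ 1 + 153.061ms (1/2)
3. 459.184ms @ 3/2 + 153.061ms (1/2)
4. 612.245ms @ 2 + 535.714ms (7/4)
5. 1147.959ms @ 15/4 + 229.592ms (3/4)
6. 1377.551ms @ 9/2 + 229.592ms (3/4)
7. 1607.143ms @ 21/4 + 229.592ms (3/4)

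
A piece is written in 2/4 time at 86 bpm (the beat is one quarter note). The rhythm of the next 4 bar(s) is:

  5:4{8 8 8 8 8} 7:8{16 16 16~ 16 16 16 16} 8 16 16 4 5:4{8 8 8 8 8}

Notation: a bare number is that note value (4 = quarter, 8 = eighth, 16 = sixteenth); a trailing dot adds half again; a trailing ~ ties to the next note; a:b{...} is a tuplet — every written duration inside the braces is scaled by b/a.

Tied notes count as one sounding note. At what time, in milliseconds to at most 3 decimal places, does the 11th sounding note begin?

1. 0.0ms @ 0 + 279.07ms (2/5)
2. 279.07ms @ 2/5 + 279.07ms (2/5)
3. 558.14ms @ 4/5 + 279.07ms (2/5)
4. 837.209ms @ 6/5 + 279.07ms (2/5)
5. 1116.279ms @ 8/5 + 279.07ms (2/5)
6. 1395.349ms @ 2 + 199.336ms (2/7)
7. 1594.684ms @ 16/7 + 199.336ms (2/7)
8. 1794.02ms @ 18/7 + 398.671ms (4/7)
9. 2192.691ms @ 22/7 + 199.336ms (2/7)
10. 2392.027ms @ 24/7 + 199.336ms (2/7)
11. 2591.362ms @ 26/7 + 199.336ms (2/7)
12. 2790.698ms @ 4 + 348.837ms (1/2)
13. 3139.535ms @ 9/2 + 174.419ms (1/4)
14. 3313.953ms @ 19/4 + 174.419ms (1/4)
15. 3488.372ms @ 5 + 697.674ms (1)
16. 4186.047ms @ 6 + 279.07ms (2/5)
17. 4465.116ms @ 32/5 + 279.07ms (2/5)
18. 4744.186ms @ 34/5 + 279.07ms (2/5)
19. 5023.256ms @ 36/5 + 279.07ms (2/5)
20. 5302.326ms @ 38/5 + 279.07ms (2/5)

note 11 onset = 26/7b = 2591.362ms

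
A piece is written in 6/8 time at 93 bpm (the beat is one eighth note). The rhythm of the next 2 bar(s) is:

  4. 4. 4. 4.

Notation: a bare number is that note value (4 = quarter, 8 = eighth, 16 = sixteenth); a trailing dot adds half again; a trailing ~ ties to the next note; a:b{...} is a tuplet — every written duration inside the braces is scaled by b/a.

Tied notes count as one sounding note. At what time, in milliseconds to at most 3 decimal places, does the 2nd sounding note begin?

1. 0.0ms @ 0 + 1935.484ms (3)
2. 1935.484ms @ 3 + 1935.484ms (3)
3. 3870.968ms @ 6 + 1935.484ms (3)
4. 5806.452ms @ 9 + 1935.484ms (3)

note 2 onset = 3b = 1935.484ms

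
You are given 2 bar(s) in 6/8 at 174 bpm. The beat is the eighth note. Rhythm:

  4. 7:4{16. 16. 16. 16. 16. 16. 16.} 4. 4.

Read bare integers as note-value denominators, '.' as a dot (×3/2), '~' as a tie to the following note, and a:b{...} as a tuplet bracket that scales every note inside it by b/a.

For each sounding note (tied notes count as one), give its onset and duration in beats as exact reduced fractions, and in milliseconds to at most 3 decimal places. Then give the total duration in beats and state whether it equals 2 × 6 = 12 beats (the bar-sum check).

1) 0.0ms=0b +1034.483ms=3b
2) 1034.483ms=3b +147.783ms=3/7b
3) 1182.266ms=24/7b +147.783ms=3/7b
4) 1330.049ms=27/7b +147.783ms=3/7b
5) 1477.833ms=30/7b +147.783ms=3/7b
6) 1625.616ms=33/7b +147.783ms=3/7b
7) 1773.399ms=36/7b +147.783ms=3/7b
8) 1921.182ms=39/7b +147.783ms=3/7b
9) 2068.966ms=6b +1034.483ms=3b
10) 3103.448ms=9b +1034.483ms=3b
Σ=12b of 12 (174bpm 6/8) — PASS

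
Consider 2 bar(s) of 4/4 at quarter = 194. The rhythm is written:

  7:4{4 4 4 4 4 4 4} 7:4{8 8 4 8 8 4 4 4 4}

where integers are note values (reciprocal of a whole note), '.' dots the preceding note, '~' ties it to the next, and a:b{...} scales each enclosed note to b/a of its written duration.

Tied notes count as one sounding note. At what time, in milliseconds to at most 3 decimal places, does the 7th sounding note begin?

1. 0.0ms @ 0 + 176.73ms (4/7)
2. 176.73ms @ 4/7 + 176.73ms (4/7)
3. 353.461ms @ 8/7 + 176.73ms (4/7)
4. 530.191ms @ 12/7 + 176.73ms (4/7)
5. 706.922ms @ 16/7 + 176.73ms (4/7)
6. 883.652ms @ 20/7 + 176.73ms (4/7)
7. 1060.383ms @ 24/7 + 176.73ms (4/7)
8. 1237.113ms @ 4 + 88.365ms (2/7)
9. 1325.479ms @ 30/7 + 88.365ms (2/7)
10. 1413.844ms @ 32/7 + 176.73ms (4/7)
11. 1590.574ms @ 36/7 + 88.365ms (2/7)
12. 1678.94ms @ 38/7 + 88.365ms (2/7)
13. 1767.305ms @ 40/7 + 176.73ms (4/7)
14. 1944.035ms @ 44/7 + 176.73ms (4/7)
15. 2120.766ms @ 48/7 + 176.73ms (4/7)
16. 2297.496ms @ 52/7 + 176.73ms (4/7)

note 7 onset = 24/7b = 1060.383ms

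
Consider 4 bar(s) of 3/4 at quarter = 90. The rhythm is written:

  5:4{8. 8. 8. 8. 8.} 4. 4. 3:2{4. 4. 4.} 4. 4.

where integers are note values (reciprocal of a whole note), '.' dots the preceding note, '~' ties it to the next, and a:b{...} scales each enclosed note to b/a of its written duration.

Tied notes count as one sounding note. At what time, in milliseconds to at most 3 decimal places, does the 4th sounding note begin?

note 4 onset = 9/5b = 1200.0ms

1. 0.0ms @ 0 + 400.0ms (3/5)
2. 400.0ms @ 3/5 + 400.0ms (3/5)
3. 800.0ms @ 6/5 + 400.0ms (3/5)
4. 1200.0ms @ 9/5 + 400.0ms (3/5)
5. 1600.0ms @ 12/5 + 400.0ms (3/5)
6. 2000.0ms @ 3 + 1000.0ms (3/2)
7. 3000.0ms @ 9/2 + 1000.0ms (3/2)
8. 4000.0ms @ 6 + 666.667ms (1)
9. 4666.667ms @ 7 + 666.667ms (1)
10. 5333.333ms @ 8 + 666.667ms (1)
11. 6000.0ms @ 9 + 1000.0ms (3/2)
12. 7000.0ms @ 21/2 + 1000.0ms (3/2)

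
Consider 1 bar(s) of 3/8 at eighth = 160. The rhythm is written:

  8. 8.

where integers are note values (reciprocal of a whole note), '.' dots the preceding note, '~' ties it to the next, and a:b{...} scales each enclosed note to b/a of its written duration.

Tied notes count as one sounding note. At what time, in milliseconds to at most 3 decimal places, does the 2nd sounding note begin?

1. 0.0ms @ 0 + 562.5ms (3/2)
2. 562.5ms @ 3/2 + 562.5ms (3/2)

note 2 onset = 3/2b = 562.5ms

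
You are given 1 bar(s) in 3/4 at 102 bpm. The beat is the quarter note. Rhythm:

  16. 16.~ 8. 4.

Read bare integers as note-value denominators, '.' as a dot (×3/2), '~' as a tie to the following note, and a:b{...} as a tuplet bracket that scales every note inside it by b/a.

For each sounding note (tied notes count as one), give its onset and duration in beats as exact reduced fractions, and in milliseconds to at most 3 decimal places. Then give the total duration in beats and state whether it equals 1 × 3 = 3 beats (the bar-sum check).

1) 0.0ms=0b +220.588ms=3/8b
2) 220.588ms=3/8b +661.765ms=9/8b
3) 882.353ms=3/2b +882.353ms=3/2b
Σ=3b of 3 (102bpm 3/4) — PASS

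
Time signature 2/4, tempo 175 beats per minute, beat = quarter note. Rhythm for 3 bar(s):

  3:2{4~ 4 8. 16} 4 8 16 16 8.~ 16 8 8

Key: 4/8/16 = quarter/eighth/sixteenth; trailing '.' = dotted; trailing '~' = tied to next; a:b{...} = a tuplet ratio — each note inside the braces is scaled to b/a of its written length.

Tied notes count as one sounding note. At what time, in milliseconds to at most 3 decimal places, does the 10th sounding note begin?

note 10 onset = 11/2b = 1885.714ms

1. 0.0ms @ 0 + 457.143ms (4/3)
2. 457.143ms @ 4/3 + 171.429ms (1/2)
3. 628.571ms @ 11/6 + 57.143ms (1/6)
4. 685.714ms @ 2 + 342.857ms (1)
5. 1028.571ms @ 3 + 171.429ms (1/2)
6. 1200.0ms @ 7/2 + 85.714ms (1/4)
7. 1285.714ms @ 15/4 + 85.714ms (1/4)
8. 1371.429ms @ 4 + 342.857ms (1)
9. 1714.286ms @ 5 + 171.429ms (1/2)
10. 1885.714ms @ 11/2 + 171.429ms (1/2)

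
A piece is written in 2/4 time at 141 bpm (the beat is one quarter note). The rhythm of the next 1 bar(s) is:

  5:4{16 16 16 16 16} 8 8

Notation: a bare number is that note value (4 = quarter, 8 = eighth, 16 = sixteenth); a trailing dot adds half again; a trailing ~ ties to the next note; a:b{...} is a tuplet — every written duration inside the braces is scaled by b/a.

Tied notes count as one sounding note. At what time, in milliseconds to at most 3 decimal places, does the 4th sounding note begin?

note 4 onset = 3/5b = 255.319ms

1. 0.0ms @ 0 + 85.106ms (1/5)
2. 85.106ms @ 1/5 + 85.106ms (1/5)
3. 170.213ms @ 2/5 + 85.106ms (1/5)
4. 255.319ms @ 3/5 + 85.106ms (1/5)
5. 340.426ms @ 4/5 + 85.106ms (1/5)
6. 425.532ms @ 1 + 212.766ms (1/2)
7. 638.298ms @ 3/2 + 212.766ms (1/2)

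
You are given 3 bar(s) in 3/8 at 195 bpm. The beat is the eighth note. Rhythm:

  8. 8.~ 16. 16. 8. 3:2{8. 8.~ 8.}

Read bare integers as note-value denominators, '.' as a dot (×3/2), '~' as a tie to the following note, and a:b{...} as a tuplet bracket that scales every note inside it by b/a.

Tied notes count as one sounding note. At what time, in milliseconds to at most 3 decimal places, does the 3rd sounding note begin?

1. 0.0ms @ 0 + 461.538ms (3/2)
2. 461.538ms @ 3/2 + 692.308ms (9/4)
3. 1153.846ms @ 15/4 + 230.769ms (3/4)
4. 1384.615ms @ 9/2 + 461.538ms (3/2)
5. 1846.154ms @ 6 + 307.692ms (1)
6. 2153.846ms @ 7 + 615.385ms (2)

note 3 onset = 15/4b = 1153.846ms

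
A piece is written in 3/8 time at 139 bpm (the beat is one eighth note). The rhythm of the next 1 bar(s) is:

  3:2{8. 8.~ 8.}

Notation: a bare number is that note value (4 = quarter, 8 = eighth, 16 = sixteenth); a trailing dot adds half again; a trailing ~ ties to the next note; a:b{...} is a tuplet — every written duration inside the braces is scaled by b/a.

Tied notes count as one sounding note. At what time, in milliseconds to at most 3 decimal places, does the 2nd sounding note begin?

note 2 onset = 1b = 431.655ms

1. 0.0ms @ 0 + 431.655ms (1)
2. 431.655ms @ 1 + 863.309ms (2)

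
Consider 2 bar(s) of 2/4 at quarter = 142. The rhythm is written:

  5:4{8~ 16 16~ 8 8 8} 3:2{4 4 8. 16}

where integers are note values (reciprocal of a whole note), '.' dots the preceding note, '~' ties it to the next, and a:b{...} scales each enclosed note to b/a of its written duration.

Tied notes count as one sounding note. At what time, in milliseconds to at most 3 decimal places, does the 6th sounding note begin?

1. 0.0ms @ 0 + 253.521ms (3/5)
2. 253.521ms @ 3/5 + 253.521ms (3/5)
3. 507.042ms @ 6/5 + 169.014ms (2/5)
4. 676.056ms @ 8/5 + 169.014ms (2/5)
5. 845.07ms @ 2 + 281.69ms (2/3)
6. 1126.761ms @ 8/3 + 281.69ms (2/3)
7. 1408.451ms @ 10/3 + 211.268ms (1/2)
8. 1619.718ms @ 23/6 + 70.423ms (1/6)

note 6 onset = 8/3b = 1126.761ms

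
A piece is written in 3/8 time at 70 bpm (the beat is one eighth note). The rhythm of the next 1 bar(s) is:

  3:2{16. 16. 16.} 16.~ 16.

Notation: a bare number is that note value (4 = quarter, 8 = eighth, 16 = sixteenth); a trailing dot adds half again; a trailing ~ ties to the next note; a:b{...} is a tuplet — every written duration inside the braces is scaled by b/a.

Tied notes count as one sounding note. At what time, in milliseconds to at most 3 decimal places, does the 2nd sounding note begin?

note 2 onset = 1/2b = 428.571ms

1. 0.0ms @ 0 + 428.571ms (1/2)
2. 428.571ms @ 1/2 + 428.571ms (1/2)
3. 857.143ms @ 1 + 428.571ms (1/2)
4. 1285.714ms @ 3/2 + 1285.714ms (3/2)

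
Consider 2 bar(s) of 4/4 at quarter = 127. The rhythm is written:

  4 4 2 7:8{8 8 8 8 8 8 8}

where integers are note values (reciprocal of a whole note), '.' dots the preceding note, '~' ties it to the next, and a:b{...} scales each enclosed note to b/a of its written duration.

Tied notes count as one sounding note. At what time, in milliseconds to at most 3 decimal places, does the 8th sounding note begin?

1. 0.0ms @ 0 + 472.441ms (1)
2. 472.441ms @ 1 + 472.441ms (1)
3. 944.882ms @ 2 + 944.882ms (2)
4. 1889.764ms @ 4 + 269.966ms (4/7)
5. 2159.73ms @ 32/7 + 269.966ms (4/7)
6. 2429.696ms @ 36/7 + 269.966ms (4/7)
7. 2699.663ms @ 40/7 + 269.966ms (4/7)
8. 2969.629ms @ 44/7 + 269.966ms (4/7)
9. 3239.595ms @ 48/7 + 269.966ms (4/7)
10. 3509.561ms @ 52/7 + 269.966ms (4/7)

note 8 onset = 44/7b = 2969.629ms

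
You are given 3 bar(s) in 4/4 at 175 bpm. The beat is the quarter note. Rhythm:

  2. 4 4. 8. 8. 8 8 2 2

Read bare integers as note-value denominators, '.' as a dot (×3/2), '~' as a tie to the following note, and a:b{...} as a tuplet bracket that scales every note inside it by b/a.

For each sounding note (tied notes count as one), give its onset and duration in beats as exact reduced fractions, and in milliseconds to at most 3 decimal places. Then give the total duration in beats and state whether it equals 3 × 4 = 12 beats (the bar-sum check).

1) 0.0ms=0b +1028.571ms=3b
2) 1028.571ms=3b +342.857ms=1b
3) 1371.429ms=4b +514.286ms=3/2b
4) 1885.714ms=11/2b +257.143ms=3/4b
5) 2142.857ms=25/4b +257.143ms=3/4b
6) 2400.0ms=7b +171.429ms=1/2b
7) 2571.429ms=15/2b +171.429ms=1/2b
8) 2742.857ms=8b +685.714ms=2b
9) 3428.571ms=10b +685.714ms=2b
Σ=12b of 12 (175bpm 4/4) — PASS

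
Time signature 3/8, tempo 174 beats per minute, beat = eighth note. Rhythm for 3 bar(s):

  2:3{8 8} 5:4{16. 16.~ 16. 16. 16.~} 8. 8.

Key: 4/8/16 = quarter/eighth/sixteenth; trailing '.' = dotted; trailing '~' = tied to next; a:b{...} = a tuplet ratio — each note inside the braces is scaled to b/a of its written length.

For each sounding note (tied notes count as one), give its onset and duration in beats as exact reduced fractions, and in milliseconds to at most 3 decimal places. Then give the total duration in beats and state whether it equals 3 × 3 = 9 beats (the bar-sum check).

1) 0.0ms=0b +517.241ms=3/2b
2) 517.241ms=3/2b +517.241ms=3/2b
3) 1034.483ms=3b +206.897ms=3/5b
4) 1241.379ms=18/5b +413.793ms=6/5b
5) 1655.172ms=24/5b +206.897ms=3/5b
6) 1862.069ms=27/5b +724.138ms=21/10b
7) 2586.207ms=15/2b +517.241ms=3/2b
Σ=9b of 9 (174bpm 3/8) — PASS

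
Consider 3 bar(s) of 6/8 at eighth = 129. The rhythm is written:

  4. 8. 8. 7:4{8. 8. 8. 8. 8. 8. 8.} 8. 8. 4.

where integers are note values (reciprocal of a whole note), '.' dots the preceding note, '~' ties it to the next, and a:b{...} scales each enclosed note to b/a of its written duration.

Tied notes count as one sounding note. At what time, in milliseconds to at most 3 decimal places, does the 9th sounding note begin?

note 9 onset = 72/7b = 4784.053ms

1. 0.0ms @ 0 + 1395.349ms (3)
2. 1395.349ms @ 3 + 697.674ms (3/2)
3. 2093.023ms @ 9/2 + 697.674ms (3/2)
4. 2790.698ms @ 6 + 398.671ms (6/7)
5. 3189.369ms @ 48/7 + 398.671ms (6/7)
6. 3588.04ms @ 54/7 + 398.671ms (6/7)
7. 3986.711ms @ 60/7 + 398.671ms (6/7)
8. 4385.382ms @ 66/7 + 398.671ms (6/7)
9. 4784.053ms @ 72/7 + 398.671ms (6/7)
10. 5182.724ms @ 78/7 + 398.671ms (6/7)
11. 5581.395ms @ 12 + 697.674ms (3/2)
12. 6279.07ms @ 27/2 + 697.674ms (3/2)
13. 6976.744ms @ 15 + 1395.349ms (3)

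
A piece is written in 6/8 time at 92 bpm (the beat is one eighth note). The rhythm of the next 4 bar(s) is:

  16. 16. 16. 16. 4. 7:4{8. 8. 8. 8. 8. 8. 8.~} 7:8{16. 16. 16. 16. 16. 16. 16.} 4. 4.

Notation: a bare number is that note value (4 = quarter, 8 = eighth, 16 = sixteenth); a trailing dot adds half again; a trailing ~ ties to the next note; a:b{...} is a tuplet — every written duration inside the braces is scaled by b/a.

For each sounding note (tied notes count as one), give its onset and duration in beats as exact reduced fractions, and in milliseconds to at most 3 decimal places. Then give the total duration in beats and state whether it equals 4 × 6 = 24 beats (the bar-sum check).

1) 0.0ms=0b +489.13ms=3/4b
2) 489.13ms=3/4b +489.13ms=3/4b
3) 978.261ms=3/2b +489.13ms=3/4b
4) 1467.391ms=9/4b +489.13ms=3/4b
5) 1956.522ms=3b +1956.522ms=3b
6) 3913.043ms=6b +559.006ms=6/7b
7) 4472.05ms=48/7b +559.006ms=6/7b
8) 5031.056ms=54/7b +559.006ms=6/7b
9) 5590.062ms=60/7b +559.006ms=6/7b
10) 6149.068ms=66/7b +559.006ms=6/7b
11) 6708.075ms=72/7b +559.006ms=6/7b
12) 7267.081ms=78/7b +1118.012ms=12/7b
13) 8385.093ms=90/7b +559.006ms=6/7b
14) 8944.099ms=96/7b +559.006ms=6/7b
15) 9503.106ms=102/7b +559.006ms=6/7b
16) 10062.112ms=108/7b +559.006ms=6/7b
17) 10621.118ms=114/7b +559.006ms=6/7b
18) 11180.124ms=120/7b +559.006ms=6/7b
19) 11739.13ms=18b +1956.522ms=3b
20) 13695.652ms=21b +1956.522ms=3b
Σ=24b of 24 (92bpm 6/8) — PASS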